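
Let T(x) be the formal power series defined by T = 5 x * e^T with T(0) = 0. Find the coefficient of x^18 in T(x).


Apply the Lagrange inversion formula: if T = 5 x * phi(T) with phi(t) = e^t, then
[x^n] T = 5^n * (1/n) [t^(n-1)] phi(t)^n = 5^n * (1/n) [t^(n-1)] e^(n t) = 5^n * (1/n) * n^(n-1) / (n-1)! = 5^n * n^(n-1) / n!.
When c = 1 this is the Cayley count of rooted labeled trees on n vertices, divided by n!.
For n = 18: 5^18 * 18^17 / 18! = 3814697265625 * 2185911559738696531968/6402373705728000 = 155143177998596191406250/119119.

155143177998596191406250/119119


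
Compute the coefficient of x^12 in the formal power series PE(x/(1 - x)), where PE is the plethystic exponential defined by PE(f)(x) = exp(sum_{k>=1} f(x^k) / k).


For f(x) = x/(1 - x) we have
sum_{k>=1} f(x^k) / k = sum_{k>=1} (1/k) * x^k / (1 - x^k) = sum_{k, m >= 1} x^(k m) / k,
which after exponentiating simplifies to
PE(x/(1 - x)) = prod_{k>=1} 1 / (1 - x^k).
This is the generating function for the partition function p(n), so the coefficient of x^12 is p(12).
Computing p(12) by dynamic programming over parts 1, 2, ..., 12: p(12) = 77.

77


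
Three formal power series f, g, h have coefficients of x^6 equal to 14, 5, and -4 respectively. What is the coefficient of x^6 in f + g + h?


Series addition is componentwise:
14 + 5 + -4
= 15

15


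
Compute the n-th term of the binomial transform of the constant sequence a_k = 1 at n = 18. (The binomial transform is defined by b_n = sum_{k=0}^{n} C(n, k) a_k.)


With a_k = 1 for all k, b_n = sum_{k=0}^{n} C(n, k) = 2^n by the binomial theorem.
For n = 18: 2^18 = 262144.

262144


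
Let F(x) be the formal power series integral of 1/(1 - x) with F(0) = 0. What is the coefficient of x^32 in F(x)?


1/(1 - x) = sum_{k>=0} x^k. Integrating termwise and using F(0) = 0 gives
F(x) = sum_{k>=0} x^(k+1) / (k+1) = sum_{m>=1} x^m / m = -ln(1 - x).
So the coefficient of x^32 is 1/32 = 1/32.

1/32


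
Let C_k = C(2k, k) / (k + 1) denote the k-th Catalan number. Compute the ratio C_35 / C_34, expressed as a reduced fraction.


Using C_k = (2k)! / (k! (k+1)!), the ratio C_{k+1}/C_k simplifies to
C_{k+1}/C_k = [(2k+2)! / ((k+1)! (k+2)!)] * [k! (k+1)! / (2k)!]
 = (2k+2)(2k+1) / ((k+1)(k+2)) = 2(2k+1) / (k+2).
For k = 34: 2(2*34 + 1) / (34 + 2) = 138/36 = 23/6.

23/6


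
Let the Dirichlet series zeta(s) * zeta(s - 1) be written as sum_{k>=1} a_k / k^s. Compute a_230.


Convolution gives a_k = sum_{d | k} d * 1 = sum_{d | k} d = sigma(k), the sum of positive divisors of k.
For k = 230, the divisors are 1, 2, 5, 10, 23, 46, 115, 230, so
sigma(230) = 1 + 2 + 5 + 10 + 23 + 46 + 115 + 230 = 432.

432


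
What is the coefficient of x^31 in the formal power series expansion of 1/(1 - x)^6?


The negative binomial / multiset identity is
1/(1 - x)^r = sum_{k>=0} C(k + r - 1, r - 1) x^k.
Here r = 6 and k = 31, so the coefficient is
C(31 + 5, 5) = C(36, 5)
= 376992

376992


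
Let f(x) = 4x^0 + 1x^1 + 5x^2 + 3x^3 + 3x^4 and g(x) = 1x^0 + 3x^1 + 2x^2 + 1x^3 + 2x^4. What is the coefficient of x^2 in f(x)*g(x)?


Cauchy product at x^2:
4*2 + 1*3 + 5*1
= 16

16


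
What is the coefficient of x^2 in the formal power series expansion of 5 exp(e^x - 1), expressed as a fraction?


exp(e^x - 1) is the exponential generating function for the Bell numbers Bell_k: exp(e^x - 1) = sum_{k>=0} Bell_k x^k / k!.
So the coefficient of x^2 in 5 exp(e^x - 1) is 5 Bell_2 / 2!.
Computing: Bell_2 = 2 and 2! = 2, giving
5 * 2/2 = 5.

5


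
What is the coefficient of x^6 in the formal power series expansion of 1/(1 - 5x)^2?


The general identity 1/(1 - c x)^r = sum_{k>=0} c^k C(k + r - 1, r - 1) x^k follows by substituting y = c x into 1/(1 - y)^r = sum_{k>=0} C(k + r - 1, r - 1) y^k.
For c = 5, r = 2, k = 6:
5^6 * C(7, 1) = 15625 * 7 = 109375.

109375


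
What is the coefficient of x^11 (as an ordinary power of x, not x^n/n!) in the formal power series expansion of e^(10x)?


The exponential series is e^y = sum_{k>=0} y^k / k!. Substituting y = 10x gives
e^(10x) = sum_{k>=0} 10^k x^k / k!.
So the coefficient of x^n is a^n/n! with a = 10, n = 11:
10^11 / 11! = 100000000000/39916800 = 15625000/6237

15625000/6237


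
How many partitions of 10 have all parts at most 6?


Using the generating function (1-x)^(-1)(1-x^2)^(-1)...(1-x^6)^(-1),
the coefficient of x^10 counts these restricted partitions.
Result = 35

35


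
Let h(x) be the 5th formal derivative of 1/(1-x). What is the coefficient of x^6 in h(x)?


Differentiating 5 times: d^5/dx^5 [1/(1-x)] = 5!/(1-x)^6.
The expansion 1/(1-x)^6 = sum_{k>=0} C(k+5, 5) x^k, so the coefficient of x^n in 5!/(1-x)^6 is 5! * C(n+5, 5).
For n = 6: 120 * C(11, 5) = 120 * 462 = 55440

55440


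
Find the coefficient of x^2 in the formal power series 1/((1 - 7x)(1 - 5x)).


By partial fractions or Cauchy convolution:
The coefficient equals sum_{k=0}^{2} 7^k * 5^(2-k).
= 109

109


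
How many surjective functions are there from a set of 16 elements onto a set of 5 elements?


By inclusion-exclusion on which target elements are missed, the number of surjections from an n-set onto a k-set is
surj(n, k) = sum_{j=0}^{k} (-1)^j C(k, j) (k - j)^n.
Equivalently surj(n, k) = k! * S(n, k), where S(n, k) is the Stirling number of the second kind.
For n = 16, k = 5:
S(16, 5) = 1096190550, so
surj = 5! * 1096190550 = 120 * 1096190550 = 131542866000.

131542866000


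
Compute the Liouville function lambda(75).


The Liouville function is lambda(k) = (-1)^Omega(k), where Omega(k) counts the prime factors of k with multiplicity.
Factoring: 75 = 3 * 5 * 5, so Omega(75) = 3.
lambda(75) = (-1)^3 = -1.

-1


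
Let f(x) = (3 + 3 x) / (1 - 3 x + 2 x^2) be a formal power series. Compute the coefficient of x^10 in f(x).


Write f(x) = sum_{k>=0} a_k x^k. Multiplying both sides by 1 - 3 x + 2 x^2 gives
(1 - 3 x + 2 x^2) sum_{k>=0} a_k x^k = 3 + 3 x.
Matching coefficients:
 x^0: a_0 = 3
 x^1: a_1 - 3 a_0 = 3  =>  a_1 = 3*3 + 3 = 12
 x^k (k >= 2): a_k = 3 a_{k-1} - 2 a_{k-2}.
Iterating: a_2 = 30, a_3 = 66, a_4 = 138, a_5 = 282, a_6 = 570, a_7 = 1146, a_8 = 2298, a_9 = 4602, a_10 = 9210.
So the coefficient of x^10 is 9210.

9210


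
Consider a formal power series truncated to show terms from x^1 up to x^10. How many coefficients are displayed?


From x^1 to x^10 inclusive, the count is 10 - 1 + 1 = 10.

10


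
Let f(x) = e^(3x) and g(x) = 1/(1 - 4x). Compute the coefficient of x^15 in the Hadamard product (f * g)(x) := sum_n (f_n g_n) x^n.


Expanding: f_k = 3^k/k! (from e^(3x)) and g_k = 4^k (from 1/(1 - 4x)). So the Hadamard coefficient (f * g)_k = 3^k 4^k / k! = (12)^k / k!.
For k = 15: 12^15/15! = 15407021574586368/1307674368000 = 10319560704/875875.

10319560704/875875


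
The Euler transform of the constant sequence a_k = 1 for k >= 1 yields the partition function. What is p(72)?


The Euler transform converts the sequence a_k = 1 into the number of integer partitions.
Using the recurrence or dynamic programming:
p(72) = 5392783

5392783


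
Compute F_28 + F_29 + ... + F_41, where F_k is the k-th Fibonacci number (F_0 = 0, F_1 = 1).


Use the identity sum_{k=0}^{N} F_k = F_{N+2} - 1 (which follows from F_{k+2} - F_{k+1} = F_k). Then
sum_{k=28}^{41} F_k = (F_{43} - 1) - (F_{29} - 1) = F_{43} - F_{29}.
Computing: F_{43} = 433494437, F_{29} = 514229, so
Sum = 433494437 - 514229 = 432980208.

432980208


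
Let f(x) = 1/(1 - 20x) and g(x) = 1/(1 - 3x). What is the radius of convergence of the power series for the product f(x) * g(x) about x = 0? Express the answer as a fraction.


The radius of 1/(1 - 20x) is 1/20 (nearest singularity at x = 1/20), and the radius of 1/(1 - 3x) is 1/3.
The product f(x)*g(x) = 1/((1 - 20x)(1 - 3x)) has singularities at both 1/20 and 1/3, so its radius of convergence is the distance to the nearest one:
min(1/20, 1/3) = 1/20.

1/20


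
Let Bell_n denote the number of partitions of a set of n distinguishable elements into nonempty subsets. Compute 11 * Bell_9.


Bell_9 can be computed from the Bell triangle or from Dobinski's identity Bell_n = (1/e) * sum_{k>=0} k^n / k!.
Computing Bell_9 = 21147.
Then 11 * 21147 = 232617.

232617


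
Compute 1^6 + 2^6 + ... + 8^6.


This power sum has a closed form given by Faulhaber's formula
sum_{k=1}^{m} k^p = (1 / (p + 1)) * sum_{j=0}^{p} C(p + 1, j) B_j m^(p + 1 - j),
but for small m direct computation is fastest:
1 + 64 + 729 + 4096 + 15625 + 46656 + 117649 + 262144 = 446964.

446964


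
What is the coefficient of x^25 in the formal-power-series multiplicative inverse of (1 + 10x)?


The inverse is 1/(1 + 10x). Apply the geometric identity 1/(1 - y) = sum_{k>=0} y^k with y = -10x:
1/(1 + 10x) = sum_{k>=0} (-10)^k x^k.
So the coefficient of x^25 is (-10)^25 = -10000000000000000000000000.

-10000000000000000000000000


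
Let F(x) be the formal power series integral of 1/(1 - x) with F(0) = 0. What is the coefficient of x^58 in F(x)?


1/(1 - x) = sum_{k>=0} x^k. Integrating termwise and using F(0) = 0 gives
F(x) = sum_{k>=0} x^(k+1) / (k+1) = sum_{m>=1} x^m / m = -ln(1 - x).
So the coefficient of x^58 is 1/58 = 1/58.

1/58


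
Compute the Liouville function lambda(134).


The Liouville function is lambda(k) = (-1)^Omega(k), where Omega(k) counts the prime factors of k with multiplicity.
Factoring: 134 = 2 * 67, so Omega(134) = 2.
lambda(134) = (-1)^2 = 1.

1


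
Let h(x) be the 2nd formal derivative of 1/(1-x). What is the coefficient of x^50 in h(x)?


Differentiating 2 times: d^2/dx^2 [1/(1-x)] = 2!/(1-x)^3.
The expansion 1/(1-x)^3 = sum_{k>=0} C(k+2, 2) x^k, so the coefficient of x^n in 2!/(1-x)^3 is 2! * C(n+2, 2).
For n = 50: 2 * C(52, 2) = 2 * 1326 = 2652

2652


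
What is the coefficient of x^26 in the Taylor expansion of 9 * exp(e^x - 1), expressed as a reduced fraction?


exp(e^x - 1) = sum_{k>=0} Bell_k x^k / k!, where Bell_k is the k-th Bell number.
So the coefficient of x^26 is 9 * Bell_26 / 26!.
Computing: Bell_26 = 49631246523618756274 and 26! = 403291461126605635584000000, giving
9 * 49631246523618756274/403291461126605635584000000 = 1459742544812316361/1317945951394136064000000.

1459742544812316361/1317945951394136064000000


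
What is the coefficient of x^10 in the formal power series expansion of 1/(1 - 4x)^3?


The general identity 1/(1 - c x)^r = sum_{k>=0} c^k C(k + r - 1, r - 1) x^k follows by substituting y = c x into 1/(1 - y)^r = sum_{k>=0} C(k + r - 1, r - 1) y^k.
For c = 4, r = 3, k = 10:
4^10 * C(12, 2) = 1048576 * 66 = 69206016.

69206016


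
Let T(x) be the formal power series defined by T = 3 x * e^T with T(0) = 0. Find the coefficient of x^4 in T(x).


Apply the Lagrange inversion formula: if T = 3 x * phi(T) with phi(t) = e^t, then
[x^n] T = 3^n * (1/n) [t^(n-1)] phi(t)^n = 3^n * (1/n) [t^(n-1)] e^(n t) = 3^n * (1/n) * n^(n-1) / (n-1)! = 3^n * n^(n-1) / n!.
When c = 1 this is the Cayley count of rooted labeled trees on n vertices, divided by n!.
For n = 4: 3^4 * 4^3 / 4! = 81 * 64/24 = 216.

216


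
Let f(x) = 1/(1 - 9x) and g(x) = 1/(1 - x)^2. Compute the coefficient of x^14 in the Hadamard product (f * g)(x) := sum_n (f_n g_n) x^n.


f has coefficients f_k = 9^k. For g = 1/(1 - x)^2 the coefficient is g_k = C(k + 1, 1) = k + 1. The Hadamard coefficient is (f * g)_k = 9^k * (k + 1).
For k = 14: 9^14 * 15 = 22876792454961 * 15 = 343151886824415.

343151886824415


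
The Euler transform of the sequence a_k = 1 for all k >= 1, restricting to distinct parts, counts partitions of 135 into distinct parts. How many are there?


Partitions of 135 into distinct parts can be computed via generating function.
Product (1+x)(1+x^2)(1+x^3)...
The coefficient of x^135 = 6711480

6711480


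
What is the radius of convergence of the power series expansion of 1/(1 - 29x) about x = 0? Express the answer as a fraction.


Expanding 1/(1 - 29x) = sum_{k>=0} 29^k x^k, the series converges when |29x| < 1, i.e., |x| < 1/29.
So the radius of convergence is 1/29 = 1/29.

1/29


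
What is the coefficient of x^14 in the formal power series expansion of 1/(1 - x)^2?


The negative binomial / multiset identity is
1/(1 - x)^r = sum_{k>=0} C(k + r - 1, r - 1) x^k.
Here r = 2 and k = 14, so the coefficient is
C(14 + 1, 1) = C(15, 1)
= 15

15


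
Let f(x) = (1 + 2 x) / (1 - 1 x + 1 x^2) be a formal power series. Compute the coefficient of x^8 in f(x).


Write f(x) = sum_{k>=0} a_k x^k. Multiplying both sides by 1 - 1 x + 1 x^2 gives
(1 - 1 x + 1 x^2) sum_{k>=0} a_k x^k = 1 + 2 x.
Matching coefficients:
 x^0: a_0 = 1
 x^1: a_1 - 1 a_0 = 2  =>  a_1 = 1*1 + 2 = 3
 x^k (k >= 2): a_k = 1 a_{k-1} - 1 a_{k-2}.
Iterating: a_2 = 2, a_3 = -1, a_4 = -3, a_5 = -2, a_6 = 1, a_7 = 3, a_8 = 2.
So the coefficient of x^8 is 2.

2


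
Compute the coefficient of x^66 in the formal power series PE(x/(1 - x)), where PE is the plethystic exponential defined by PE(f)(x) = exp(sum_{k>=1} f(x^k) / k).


For f(x) = x/(1 - x) we have
sum_{k>=1} f(x^k) / k = sum_{k>=1} (1/k) * x^k / (1 - x^k) = sum_{k, m >= 1} x^(k m) / k,
which after exponentiating simplifies to
PE(x/(1 - x)) = prod_{k>=1} 1 / (1 - x^k).
This is the generating function for the partition function p(n), so the coefficient of x^66 is p(66).
Computing p(66) by dynamic programming over parts 1, 2, ..., 66: p(66) = 2323520.

2323520


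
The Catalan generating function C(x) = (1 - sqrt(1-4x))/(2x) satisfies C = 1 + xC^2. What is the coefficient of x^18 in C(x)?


Substituting x -> x scales the n-th coefficient by 1, so [x^18] C(x) = C_18.
C_18 = C(2*18, 18)/(19) = 9075135300/19 = 477638700.
= 477638700.

477638700


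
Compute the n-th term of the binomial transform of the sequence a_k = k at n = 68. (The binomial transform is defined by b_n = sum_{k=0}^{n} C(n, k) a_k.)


With a_k = k, b_n = sum_{k=0}^{n} C(n, k) k. Using k * C(n, k) = n * C(n-1, k-1) gives b_n = n * sum_{k>=1} C(n-1, k-1) = n * 2^(n-1).
For n = 68: 68 * 2^67 = 68 * 147573952589676412928 = 10035028776097996079104.

10035028776097996079104


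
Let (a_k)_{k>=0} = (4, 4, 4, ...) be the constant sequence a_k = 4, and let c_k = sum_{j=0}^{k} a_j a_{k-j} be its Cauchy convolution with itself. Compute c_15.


Since a_j = 4 for all j >= 0, the convolution sum becomes
c_k = sum_{j=0}^{k} 4 * 4 = 16 * (k + 1).
Equivalently, the generating function of (a_k) is 4/(1 - x) and its square is 16/(1 - x)^2 = sum_{k>=0} 16(k + 1) x^k.
For k = 15: 16 * 16 = 256.

256


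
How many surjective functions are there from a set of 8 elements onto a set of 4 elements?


By inclusion-exclusion on which target elements are missed, the number of surjections from an n-set onto a k-set is
surj(n, k) = sum_{j=0}^{k} (-1)^j C(k, j) (k - j)^n.
Equivalently surj(n, k) = k! * S(n, k), where S(n, k) is the Stirling number of the second kind.
For n = 8, k = 4:
S(8, 4) = 1701, so
surj = 4! * 1701 = 24 * 1701 = 40824.

40824


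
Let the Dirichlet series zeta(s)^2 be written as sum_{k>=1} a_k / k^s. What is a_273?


The Dirichlet convolution of the constant function 1 with itself gives (1 * 1)(k) = sum_{d | k} 1 = d(k), the number of positive divisors of k.
Since zeta(s) = sum_{k>=1} 1/k^s, we have zeta(s)^2 = sum_{k>=1} d(k)/k^s, so a_k = d(k).
For k = 273: the divisors are 1, 3, 7, 13, 21, 39, 91, 273.
Count = 8.

8


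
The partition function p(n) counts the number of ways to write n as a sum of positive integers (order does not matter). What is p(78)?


Using the generating function prod_{k>=1} 1/(1-x^k), we compute p(78).
By dynamic programming over parts 1 through 78:
p(78) = 12132164

12132164


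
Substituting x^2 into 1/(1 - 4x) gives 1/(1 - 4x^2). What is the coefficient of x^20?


The coefficient of x^(2m) in 1/(1 - 4x^2) is 4^m.
With n = 20 = 2*10, the coefficient is 4^10 = 1048576.

1048576


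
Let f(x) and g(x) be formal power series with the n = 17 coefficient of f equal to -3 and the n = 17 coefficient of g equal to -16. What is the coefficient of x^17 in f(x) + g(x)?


Addition of formal power series is termwise.
The coefficient of x^17 in f + g = -3 + -16
= -19

-19


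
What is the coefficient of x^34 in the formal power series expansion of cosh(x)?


The Maclaurin series is cosh(t) = sum_{m>=0} t^(2m) / (2m)!, so substituting t = x, only even powers of x are nonzero, with coefficient of x^(2m) equal to 1 / (2m)!.
For x^34 the coefficient is 1/34! = 1/295232799039604140847618609643520000000 = 1/295232799039604140847618609643520000000.

1/295232799039604140847618609643520000000


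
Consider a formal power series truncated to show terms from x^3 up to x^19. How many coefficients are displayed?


From x^3 to x^19 inclusive, the count is 19 - 3 + 1 = 17.

17


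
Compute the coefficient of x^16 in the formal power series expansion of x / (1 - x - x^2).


Let f(x) = sum_{k>=0} a_k x^k. Multiplying f(x) * (1 - x - x^2) = x and matching coefficients gives a_0 = 0, a_1 = 1, and a_k = a_{k-1} + a_{k-2} for k >= 2. These are the Fibonacci numbers F_k.
Iterating from F_0 = 0, F_1 = 1:
F_0=0, F_1=1, F_2=1, F_3=2, F_4=3, F_5=5, F_6=8, F_7=13, F_8=21, F_9=34, ...
F_16 = 987.

987


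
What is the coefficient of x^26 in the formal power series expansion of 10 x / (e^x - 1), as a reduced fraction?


The exponential generating function for Bernoulli numbers is
x / (e^x - 1) = sum_{k>=0} B_k x^k / k!.
So the coefficient of x^26 in 10 x / (e^x - 1) is 10 B_26 / 26!.
Computing: B_26 = 8553103/6, 26! = 403291461126605635584000000, giving
10 * 8553103/6 / 403291461126605635584000000 = 657931/18613452051997183180800000.

657931/18613452051997183180800000


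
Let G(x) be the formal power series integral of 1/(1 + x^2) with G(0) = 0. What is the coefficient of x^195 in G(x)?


1/(1 + x^2) = sum_{j>=0} (-1)^j x^(2j). Integrating termwise with G(0) = 0:
G(x) = sum_{j>=0} (-1)^j x^(2j+1) / (2j+1) = arctan(x).
Only odd powers are nonzero. For x^195 write 195 = 2*97 + 1, giving
(-1)^97 / 195 = -1/195 = -1/195.

-1/195


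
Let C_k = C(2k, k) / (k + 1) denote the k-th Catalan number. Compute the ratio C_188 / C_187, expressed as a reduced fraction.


Using C_k = (2k)! / (k! (k+1)!), the ratio C_{k+1}/C_k simplifies to
C_{k+1}/C_k = [(2k+2)! / ((k+1)! (k+2)!)] * [k! (k+1)! / (2k)!]
 = (2k+2)(2k+1) / ((k+1)(k+2)) = 2(2k+1) / (k+2).
For k = 187: 2(2*187 + 1) / (187 + 2) = 750/189 = 250/63.

250/63


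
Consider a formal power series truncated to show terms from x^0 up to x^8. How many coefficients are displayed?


From x^0 to x^8 inclusive, the count is 8 - 0 + 1 = 9.

9


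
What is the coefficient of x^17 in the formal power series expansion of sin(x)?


The Maclaurin series is sin(t) = sum_{k>=0} (-1)^k t^(2k+1) / (2k+1)!, so substituting t = x, only odd powers of x are nonzero, with coefficient of x^(2k+1) equal to (-1)^k / (2k+1)!.
Write 17 = 2*8 + 1, giving the coefficient (-1)^8 / 17! = 1/355687428096000 = 1/355687428096000.

1/355687428096000


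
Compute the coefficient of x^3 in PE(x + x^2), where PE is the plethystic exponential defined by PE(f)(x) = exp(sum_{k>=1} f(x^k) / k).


With f(x) = x + x^2, the exponent is sum_{k>=1} (x^k + x^(2k)) / k = -ln(1 - x) - ln(1 - x^2). Exponentiating:
PE(x + x^2) = 1 / ((1 - x)(1 - x^2)).
This is the generating function for partitions of n into parts of size 1 or 2. The number of 2's can be any j in 0..1, and the rest are 1's, so
[x^3] = floor(3/2) + 1 = 2.

2


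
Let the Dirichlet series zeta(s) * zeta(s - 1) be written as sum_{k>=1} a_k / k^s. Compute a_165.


Convolution gives a_k = sum_{d | k} d * 1 = sum_{d | k} d = sigma(k), the sum of positive divisors of k.
For k = 165, the divisors are 1, 3, 5, 11, 15, 33, 55, 165, so
sigma(165) = 1 + 3 + 5 + 11 + 15 + 33 + 55 + 165 = 288.

288


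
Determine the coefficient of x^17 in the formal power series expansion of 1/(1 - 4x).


The geometric series identity gives 1/(1 - c x) = sum_{k>=0} c^k x^k, so the coefficient of x^k is c^k.
Here c = 4 and k = 17.
Computing: 4^17 = 17179869184

17179869184


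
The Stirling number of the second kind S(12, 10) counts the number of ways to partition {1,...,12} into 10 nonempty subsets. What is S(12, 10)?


Using the explicit formula S(n,k) = (1/k!) sum_{j=0}^{k} (-1)^(k-j) C(k,j) j^n:
S(12, 10) = 1705
Equivalently, S(n,k) is n! times the coefficient of x^n in the EGF (e^x - 1)^k / k!.

1705


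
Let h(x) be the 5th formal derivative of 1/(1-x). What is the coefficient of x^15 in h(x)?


Differentiating 5 times: d^5/dx^5 [1/(1-x)] = 5!/(1-x)^6.
The expansion 1/(1-x)^6 = sum_{k>=0} C(k+5, 5) x^k, so the coefficient of x^n in 5!/(1-x)^6 is 5! * C(n+5, 5).
For n = 15: 120 * C(20, 5) = 120 * 15504 = 1860480

1860480


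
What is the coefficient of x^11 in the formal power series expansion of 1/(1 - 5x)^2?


The general identity 1/(1 - c x)^r = sum_{k>=0} c^k C(k + r - 1, r - 1) x^k follows by substituting y = c x into 1/(1 - y)^r = sum_{k>=0} C(k + r - 1, r - 1) y^k.
For c = 5, r = 2, k = 11:
5^11 * C(12, 1) = 48828125 * 12 = 585937500.

585937500


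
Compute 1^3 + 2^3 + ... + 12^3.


This power sum has a closed form given by Faulhaber's formula
sum_{k=1}^{m} k^p = (1 / (p + 1)) * sum_{j=0}^{p} C(p + 1, j) B_j m^(p + 1 - j),
but for small m direct computation is fastest:
1 + 8 + 27 + 64 + 125 + 216 + 343 + 512 + 729 + 1000 + 1331 + 1728 = 6084.

6084


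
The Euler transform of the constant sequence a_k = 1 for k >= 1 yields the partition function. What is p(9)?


The Euler transform converts the sequence a_k = 1 into the number of integer partitions.
Using the recurrence or dynamic programming:
p(9) = 30

30


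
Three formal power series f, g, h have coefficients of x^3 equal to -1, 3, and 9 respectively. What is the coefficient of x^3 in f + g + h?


Series addition is componentwise:
-1 + 3 + 9
= 11

11


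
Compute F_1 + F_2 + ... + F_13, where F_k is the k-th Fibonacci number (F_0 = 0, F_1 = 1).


Use the identity sum_{k=0}^{N} F_k = F_{N+2} - 1 (which follows from F_{k+2} - F_{k+1} = F_k). Then
sum_{k=1}^{13} F_k = (F_{15} - 1) - (F_{2} - 1) = F_{15} - F_{2}.
Computing: F_{15} = 610, F_{2} = 1, so
Sum = 610 - 1 = 609.

609


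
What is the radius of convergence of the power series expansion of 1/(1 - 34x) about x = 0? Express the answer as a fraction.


Expanding 1/(1 - 34x) = sum_{k>=0} 34^k x^k, the series converges when |34x| < 1, i.e., |x| < 1/34.
So the radius of convergence is 1/34 = 1/34.

1/34


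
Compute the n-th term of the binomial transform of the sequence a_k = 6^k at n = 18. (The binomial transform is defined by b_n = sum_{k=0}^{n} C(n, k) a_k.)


With a_k = 6^k, b_n = sum_{k=0}^{n} C(n, k) 6^k = (1 + 6)^n by the binomial theorem.
For n = 18: (1 + 6)^18 = 7^18 = 1628413597910449.

1628413597910449


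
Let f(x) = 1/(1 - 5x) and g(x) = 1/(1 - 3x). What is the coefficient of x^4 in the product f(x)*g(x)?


The coefficient of x^n in f*g is the Cauchy product: sum_{k=0}^{n} a^k * b^(n-k).
With a=5, b=3, n=4:
sum_{k=0}^{4} 5^k * 3^(4-k)
= 1441

1441


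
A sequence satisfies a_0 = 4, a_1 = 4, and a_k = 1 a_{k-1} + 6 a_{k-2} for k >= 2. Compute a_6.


The characteristic equation is t^2 - 1 t - 6 = 0, with roots r_1 = 3 and r_2 = -2 (so c_1 = r_1 + r_2, c_2 = -r_1 r_2 as required).
One can use the closed form a_n = A r_1^n + B r_2^n, but direct iteration is more reliable:
a_0 = 4, a_1 = 4, a_2 = 28, a_3 = 52, a_4 = 220, a_5 = 532, a_6 = 1852.
So a_6 = 1852.

1852


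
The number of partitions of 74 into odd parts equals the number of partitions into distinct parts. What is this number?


Computing partitions of 74 into odd parts (1, 3, 5, ...):
Using the generating function prod_{k>=0} 1/(1-x^(2k+1)),
the count is 44046

44046


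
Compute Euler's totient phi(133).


phi(n) counts integers in [1, n] coprime to n. Using the multiplicative formula phi(n) = n * prod_{p | n} (1 - 1/p):
133 = 7 * 19, so
phi(133) = 133 * (1 - 1/7) * (1 - 1/19) = 108.

108


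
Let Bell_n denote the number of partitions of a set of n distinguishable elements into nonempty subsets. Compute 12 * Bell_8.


Bell_8 can be computed from the Bell triangle or from Dobinski's identity Bell_n = (1/e) * sum_{k>=0} k^n / k!.
Computing Bell_8 = 4140.
Then 12 * 4140 = 49680.

49680


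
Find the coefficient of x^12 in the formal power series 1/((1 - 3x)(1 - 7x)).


By partial fractions or Cauchy convolution:
The coefficient equals sum_{k=0}^{12} 3^k * 7^(12-k).
= 24221854021

24221854021


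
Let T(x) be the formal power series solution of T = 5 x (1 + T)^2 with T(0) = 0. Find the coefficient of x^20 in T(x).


Apply the Lagrange inversion formula: if T = 5 x * phi(T) with phi(t) = (1 + t)^2, then [x^n] T = 5^n * (1/n) [t^(n-1)] phi(t)^n = 5^n * (1/n) [t^(n-1)] (1 + t)^(2n) = 5^n * (1/n) C(2n, n-1).
Using the identity C(2n, n-1) = C(2n, n) * n / (n+1), the unscaled factor equals C(2n, n) / (n+1) = C_n, the n-th Catalan number.
For n = 20: C_20 = C(40, 20) / 21 = 137846528820/21 = 6564120420.
With the 5^20 = 95367431640625 factor, the coefficient is 95367431640625 * 6564120420 = 626003305435180664062500.

626003305435180664062500


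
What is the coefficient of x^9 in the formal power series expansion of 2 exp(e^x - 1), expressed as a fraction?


exp(e^x - 1) is the exponential generating function for the Bell numbers Bell_k: exp(e^x - 1) = sum_{k>=0} Bell_k x^k / k!.
So the coefficient of x^9 in 2 exp(e^x - 1) is 2 Bell_9 / 9!.
Computing: Bell_9 = 21147 and 9! = 362880, giving
2 * 21147/362880 = 1007/8640.

1007/8640


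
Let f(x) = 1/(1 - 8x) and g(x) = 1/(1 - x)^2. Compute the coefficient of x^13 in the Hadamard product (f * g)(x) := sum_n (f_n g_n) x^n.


f has coefficients f_k = 8^k. For g = 1/(1 - x)^2 the coefficient is g_k = C(k + 1, 1) = k + 1. The Hadamard coefficient is (f * g)_k = 8^k * (k + 1).
For k = 13: 8^13 * 14 = 549755813888 * 14 = 7696581394432.

7696581394432


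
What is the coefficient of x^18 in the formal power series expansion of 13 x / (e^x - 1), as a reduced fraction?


The exponential generating function for Bernoulli numbers is
x / (e^x - 1) = sum_{k>=0} B_k x^k / k!.
So the coefficient of x^18 in 13 x / (e^x - 1) is 13 B_18 / 18!.
Computing: B_18 = 43867/798, 18! = 6402373705728000, giving
13 * 43867/798 / 6402373705728000 = 43867/393007247474688000.

43867/393007247474688000


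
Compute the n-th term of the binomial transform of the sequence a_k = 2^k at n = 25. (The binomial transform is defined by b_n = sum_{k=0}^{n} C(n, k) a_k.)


With a_k = 2^k, b_n = sum_{k=0}^{n} C(n, k) 2^k = (1 + 2)^n by the binomial theorem.
For n = 25: (1 + 2)^25 = 3^25 = 847288609443.

847288609443


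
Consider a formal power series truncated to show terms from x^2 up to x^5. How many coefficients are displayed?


From x^2 to x^5 inclusive, the count is 5 - 2 + 1 = 4.

4


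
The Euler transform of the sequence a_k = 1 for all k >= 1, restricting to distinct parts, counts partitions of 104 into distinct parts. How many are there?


Partitions of 104 into distinct parts can be computed via generating function.
Product (1+x)(1+x^2)(1+x^3)...
The coefficient of x^104 = 618784

618784


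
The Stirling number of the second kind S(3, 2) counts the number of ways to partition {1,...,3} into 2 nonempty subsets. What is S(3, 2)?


Using the explicit formula S(n,k) = (1/k!) sum_{j=0}^{k} (-1)^(k-j) C(k,j) j^n:
S(3, 2) = 3
Equivalently, S(n,k) is n! times the coefficient of x^n in the EGF (e^x - 1)^k / k!.

3


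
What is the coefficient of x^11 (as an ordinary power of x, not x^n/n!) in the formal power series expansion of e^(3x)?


The exponential series is e^y = sum_{k>=0} y^k / k!. Substituting y = 3x gives
e^(3x) = sum_{k>=0} 3^k x^k / k!.
So the coefficient of x^n is a^n/n! with a = 3, n = 11:
3^11 / 11! = 177147/39916800 = 2187/492800

2187/492800


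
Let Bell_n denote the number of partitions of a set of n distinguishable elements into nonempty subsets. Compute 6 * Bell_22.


Bell_22 can be computed from the Bell triangle or from Dobinski's identity Bell_n = (1/e) * sum_{k>=0} k^n / k!.
Computing Bell_22 = 4506715738447323.
Then 6 * 4506715738447323 = 27040294430683938.

27040294430683938


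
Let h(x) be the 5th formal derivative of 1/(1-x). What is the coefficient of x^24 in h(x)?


Differentiating 5 times: d^5/dx^5 [1/(1-x)] = 5!/(1-x)^6.
The expansion 1/(1-x)^6 = sum_{k>=0} C(k+5, 5) x^k, so the coefficient of x^n in 5!/(1-x)^6 is 5! * C(n+5, 5).
For n = 24: 120 * C(29, 5) = 120 * 118755 = 14250600

14250600


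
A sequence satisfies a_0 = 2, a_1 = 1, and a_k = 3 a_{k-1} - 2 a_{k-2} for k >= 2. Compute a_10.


The characteristic equation is t^2 - 3 t + 2 = 0, with roots r_1 = 2 and r_2 = 1 (so c_1 = r_1 + r_2, c_2 = -r_1 r_2 as required).
One can use the closed form a_n = A r_1^n + B r_2^n, but direct iteration is more reliable:
a_0 = 2, a_1 = 1, a_2 = -1, a_3 = -5, a_4 = -13, a_5 = -29, a_6 = -61, a_7 = -125, a_8 = -253, a_9 = -509, a_10 = -1021.
So a_10 = -1021.

-1021


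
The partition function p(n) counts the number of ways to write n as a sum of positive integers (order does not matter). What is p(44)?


Using the generating function prod_{k>=1} 1/(1-x^k), we compute p(44).
By dynamic programming over parts 1 through 44:
p(44) = 75175

75175


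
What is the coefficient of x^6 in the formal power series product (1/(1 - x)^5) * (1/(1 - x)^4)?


Combine the factors: (1/(1 - x)^5) * (1/(1 - x)^4) = 1/(1 - x)^9.
Then use 1/(1 - x)^r = sum_{k>=0} C(k + r - 1, r - 1) x^k with r = 9 and k = 6:
C(14, 8) = 3003.

3003


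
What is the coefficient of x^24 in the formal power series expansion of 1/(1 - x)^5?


The negative binomial / multiset identity is
1/(1 - x)^r = sum_{k>=0} C(k + r - 1, r - 1) x^k.
Here r = 5 and k = 24, so the coefficient is
C(24 + 4, 4) = C(28, 4)
= 20475

20475


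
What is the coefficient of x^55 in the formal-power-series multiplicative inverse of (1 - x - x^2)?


Let the inverse be f(x) = sum_{k>=0} a_k x^k. From f(x) * (1 - x - x^2) = 1 and matching coefficients:
 x^0: a_0 = 1.
 x^1: a_1 - a_0 = 0, so a_1 = 1.
 x^k (k >= 2): a_k - a_{k-1} - a_{k-2} = 0, i.e. a_k = a_{k-1} + a_{k-2}.
This is the Fibonacci-type recurrence shifted so that a_0 = a_1 = 1.
Iterating: a_0=1, a_1=1, a_2=2, a_3=3, a_4=5, a_5=8, a_6=13, a_7=21, a_8=34, a_9=55, ...
a_55 = 225851433717.

225851433717


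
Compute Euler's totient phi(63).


phi(n) counts integers in [1, n] coprime to n. Using the multiplicative formula phi(n) = n * prod_{p | n} (1 - 1/p):
63 = 3^2 * 7, so
phi(63) = 63 * (1 - 1/3) * (1 - 1/7) = 36.

36


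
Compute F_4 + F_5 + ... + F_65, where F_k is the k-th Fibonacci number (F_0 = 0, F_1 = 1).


Use the identity sum_{k=0}^{N} F_k = F_{N+2} - 1 (which follows from F_{k+2} - F_{k+1} = F_k). Then
sum_{k=4}^{65} F_k = (F_{67} - 1) - (F_{5} - 1) = F_{67} - F_{5}.
Computing: F_{67} = 44945570212853, F_{5} = 5, so
Sum = 44945570212853 - 5 = 44945570212848.

44945570212848


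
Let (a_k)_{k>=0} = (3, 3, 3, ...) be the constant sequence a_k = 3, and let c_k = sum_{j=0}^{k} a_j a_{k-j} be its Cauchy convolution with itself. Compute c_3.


Since a_j = 3 for all j >= 0, the convolution sum becomes
c_k = sum_{j=0}^{k} 3 * 3 = 9 * (k + 1).
Equivalently, the generating function of (a_k) is 3/(1 - x) and its square is 9/(1 - x)^2 = sum_{k>=0} 9(k + 1) x^k.
For k = 3: 9 * 4 = 36.

36


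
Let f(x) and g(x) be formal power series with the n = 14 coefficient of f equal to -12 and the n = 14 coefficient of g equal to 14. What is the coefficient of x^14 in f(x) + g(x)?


Addition of formal power series is termwise.
The coefficient of x^14 in f + g = -12 + 14
= 2

2


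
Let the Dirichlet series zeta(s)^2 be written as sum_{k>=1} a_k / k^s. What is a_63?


The Dirichlet convolution of the constant function 1 with itself gives (1 * 1)(k) = sum_{d | k} 1 = d(k), the number of positive divisors of k.
Since zeta(s) = sum_{k>=1} 1/k^s, we have zeta(s)^2 = sum_{k>=1} d(k)/k^s, so a_k = d(k).
For k = 63: the divisors are 1, 3, 7, 9, 21, 63.
Count = 6.

6


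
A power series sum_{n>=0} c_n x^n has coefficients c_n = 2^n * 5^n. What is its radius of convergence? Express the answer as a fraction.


By the root test (Cauchy-Hadamard), the radius is R = 1 / limsup_n |c_n|^(1/n).
Here |c_n|^(1/n) = (2^n * 5^n)^(1/n) = 2 * 5 = 10 for all n.
So R = 1/10 = 1/10.

1/10


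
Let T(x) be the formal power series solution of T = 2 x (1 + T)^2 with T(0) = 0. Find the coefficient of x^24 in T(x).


Apply the Lagrange inversion formula: if T = 2 x * phi(T) with phi(t) = (1 + t)^2, then [x^n] T = 2^n * (1/n) [t^(n-1)] phi(t)^n = 2^n * (1/n) [t^(n-1)] (1 + t)^(2n) = 2^n * (1/n) C(2n, n-1).
Using the identity C(2n, n-1) = C(2n, n) * n / (n+1), the unscaled factor equals C(2n, n) / (n+1) = C_n, the n-th Catalan number.
For n = 24: C_24 = C(48, 24) / 25 = 32247603683100/25 = 1289904147324.
With the 2^24 = 16777216 factor, the coefficient is 16777216 * 1289904147324 = 21641000498950569984.

21641000498950569984


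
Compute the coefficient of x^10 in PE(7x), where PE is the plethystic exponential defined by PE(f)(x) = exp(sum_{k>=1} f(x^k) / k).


With f(x) = 7x, the exponent is sum_{k>=1} 7 x^k / k = 7 * (-ln(1 - x)). Exponentiating:
PE(7x) = exp(-7 ln(1 - x)) = 1/(1 - x)^7.
By the negative binomial expansion, [x^n] 1/(1 - x)^7 = C(n + 6, 6).
For n = 10: C(16, 6) = 8008.

8008


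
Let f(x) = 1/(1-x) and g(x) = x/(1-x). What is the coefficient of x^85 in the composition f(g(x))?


First simplify the composition: f(g(x)) = 1/(1 - x/(1-x)) = (1-x)/((1-x) - x) = (1-x)/(1-2x).
Now extract the coefficient. Write (1-x)/(1-2x) = 1/(1-2x) - x/(1-2x).
The coefficient of x^n in 1/(1-2x) is 2^n, and in x/(1-2x) is 2^(n-1) (for n >= 1).
So the coefficient of x^85 is 2^85 - 2^84 = 38685626227668133590597632 - 19342813113834066795298816 = 19342813113834066795298816.

19342813113834066795298816


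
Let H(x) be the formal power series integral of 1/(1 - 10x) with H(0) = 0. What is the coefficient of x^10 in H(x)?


1/(1 - 10x) = sum_{k>=0} 10^k x^k. Integrating termwise with H(0) = 0:
H(x) = sum_{k>=0} 10^k x^(k+1) / (k+1) = sum_{m>=1} 10^(m-1) x^m / m.
For m = 10: 10^9/10 = 1000000000/10 = 100000000.

100000000


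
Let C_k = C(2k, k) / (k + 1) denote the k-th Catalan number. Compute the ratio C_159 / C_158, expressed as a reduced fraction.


Using C_k = (2k)! / (k! (k+1)!), the ratio C_{k+1}/C_k simplifies to
C_{k+1}/C_k = [(2k+2)! / ((k+1)! (k+2)!)] * [k! (k+1)! / (2k)!]
 = (2k+2)(2k+1) / ((k+1)(k+2)) = 2(2k+1) / (k+2).
For k = 158: 2(2*158 + 1) / (158 + 2) = 634/160 = 317/80.

317/80


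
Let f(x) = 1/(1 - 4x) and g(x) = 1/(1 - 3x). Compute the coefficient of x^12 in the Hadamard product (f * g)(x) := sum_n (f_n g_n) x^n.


f has coefficients f_k = 4^k and g has coefficients g_k = 3^k, so the Hadamard product has coefficient (f*g)_k = 4^k * 3^k = 12^k.
For k = 12: 12^12 = 8916100448256.

8916100448256


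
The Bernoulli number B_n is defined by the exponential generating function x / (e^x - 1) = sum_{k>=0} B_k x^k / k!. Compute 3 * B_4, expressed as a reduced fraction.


Bernoulli numbers can also be computed recursively via B_0 = 1 and sum_{j=0}^{m} C(m+1, j) B_j = 0 for m >= 1. Odd-index Bernoulli numbers vanish for k >= 3.
Computing B_4 = -1/30, so 3 * B_4 = 3 * -1/30 = -1/10.

-1/10


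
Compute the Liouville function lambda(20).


The Liouville function is lambda(k) = (-1)^Omega(k), where Omega(k) counts the prime factors of k with multiplicity.
Factoring: 20 = 2 * 2 * 5, so Omega(20) = 3.
lambda(20) = (-1)^3 = -1.

-1


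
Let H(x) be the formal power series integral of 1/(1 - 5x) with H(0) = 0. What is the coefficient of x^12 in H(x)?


1/(1 - 5x) = sum_{k>=0} 5^k x^k. Integrating termwise with H(0) = 0:
H(x) = sum_{k>=0} 5^k x^(k+1) / (k+1) = sum_{m>=1} 5^(m-1) x^m / m.
For m = 12: 5^11/12 = 48828125/12 = 48828125/12.

48828125/12


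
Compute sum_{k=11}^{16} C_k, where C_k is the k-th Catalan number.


C_11 through C_16: 58786, 208012, 742900, 2674440, 9694845, 35357670
Sum = 58786 + 208012 + 742900 + 2674440 + 9694845 + 35357670
= 48736653

48736653


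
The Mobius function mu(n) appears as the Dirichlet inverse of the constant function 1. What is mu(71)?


71 = 71 (all distinct primes).
mu(71) = (-1)^1 = -1

-1


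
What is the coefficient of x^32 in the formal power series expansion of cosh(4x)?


The Maclaurin series is cosh(t) = sum_{m>=0} t^(2m) / (2m)!, so substituting t = 4x, only even powers of x are nonzero, with coefficient of x^(2m) equal to 4^(2m) / (2m)!.
For x^32 the coefficient is 4^32/32! = 18446744073709551616/263130836933693530167218012160000000 = 8589934592/122529844256906551386796875.

8589934592/122529844256906551386796875


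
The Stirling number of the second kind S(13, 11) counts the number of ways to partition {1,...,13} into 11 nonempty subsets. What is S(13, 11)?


Using the explicit formula S(n,k) = (1/k!) sum_{j=0}^{k} (-1)^(k-j) C(k,j) j^n:
S(13, 11) = 2431
Equivalently, S(n,k) is n! times the coefficient of x^n in the EGF (e^x - 1)^k / k!.

2431


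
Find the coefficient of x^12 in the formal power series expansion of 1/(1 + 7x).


Write 1/(1 + c x) = 1/(1 - (-c) x) and apply the geometric-series identity
1/(1 - y) = sum_{k>=0} y^k to get 1/(1 + c x) = sum_{k>=0} (-c)^k x^k.
So the coefficient of x^k is (-c)^k = (-1)^k * c^k.
Here c = 7 and k = 12:
(-7)^12 = 1 * 13841287201 = 13841287201

13841287201


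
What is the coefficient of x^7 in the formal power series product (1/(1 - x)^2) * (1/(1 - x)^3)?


Combine the factors: (1/(1 - x)^2) * (1/(1 - x)^3) = 1/(1 - x)^5.
Then use 1/(1 - x)^r = sum_{k>=0} C(k + r - 1, r - 1) x^k with r = 5 and k = 7:
C(11, 4) = 330.

330


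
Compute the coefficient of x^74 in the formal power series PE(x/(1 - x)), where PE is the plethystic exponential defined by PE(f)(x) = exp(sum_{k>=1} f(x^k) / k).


For f(x) = x/(1 - x) we have
sum_{k>=1} f(x^k) / k = sum_{k>=1} (1/k) * x^k / (1 - x^k) = sum_{k, m >= 1} x^(k m) / k,
which after exponentiating simplifies to
PE(x/(1 - x)) = prod_{k>=1} 1 / (1 - x^k).
This is the generating function for the partition function p(n), so the coefficient of x^74 is p(74).
Computing p(74) by dynamic programming over parts 1, 2, ..., 74: p(74) = 7089500.

7089500


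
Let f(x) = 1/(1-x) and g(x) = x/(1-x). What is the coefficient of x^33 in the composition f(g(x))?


First simplify the composition: f(g(x)) = 1/(1 - x/(1-x)) = (1-x)/((1-x) - x) = (1-x)/(1-2x).
Now extract the coefficient. Write (1-x)/(1-2x) = 1/(1-2x) - x/(1-2x).
The coefficient of x^n in 1/(1-2x) is 2^n, and in x/(1-2x) is 2^(n-1) (for n >= 1).
So the coefficient of x^33 is 2^33 - 2^32 = 8589934592 - 4294967296 = 4294967296.

4294967296


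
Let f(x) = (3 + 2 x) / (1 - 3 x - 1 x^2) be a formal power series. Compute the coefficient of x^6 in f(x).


Write f(x) = sum_{k>=0} a_k x^k. Multiplying both sides by 1 - 3 x - 1 x^2 gives
(1 - 3 x - 1 x^2) sum_{k>=0} a_k x^k = 3 + 2 x.
Matching coefficients:
 x^0: a_0 = 3
 x^1: a_1 - 3 a_0 = 2  =>  a_1 = 3*3 + 2 = 11
 x^k (k >= 2): a_k = 3 a_{k-1} + 1 a_{k-2}.
Iterating: a_2 = 36, a_3 = 119, a_4 = 393, a_5 = 1298, a_6 = 4287.
So the coefficient of x^6 is 4287.

4287


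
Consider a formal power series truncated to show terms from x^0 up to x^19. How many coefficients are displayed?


From x^0 to x^19 inclusive, the count is 19 - 0 + 1 = 20.

20


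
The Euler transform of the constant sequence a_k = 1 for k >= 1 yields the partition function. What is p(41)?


The Euler transform converts the sequence a_k = 1 into the number of integer partitions.
Using the recurrence or dynamic programming:
p(41) = 44583

44583


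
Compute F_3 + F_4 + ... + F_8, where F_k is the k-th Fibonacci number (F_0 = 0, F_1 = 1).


Use the identity sum_{k=0}^{N} F_k = F_{N+2} - 1 (which follows from F_{k+2} - F_{k+1} = F_k). Then
sum_{k=3}^{8} F_k = (F_{10} - 1) - (F_{4} - 1) = F_{10} - F_{4}.
Computing: F_{10} = 55, F_{4} = 3, so
Sum = 55 - 3 = 52.

52
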